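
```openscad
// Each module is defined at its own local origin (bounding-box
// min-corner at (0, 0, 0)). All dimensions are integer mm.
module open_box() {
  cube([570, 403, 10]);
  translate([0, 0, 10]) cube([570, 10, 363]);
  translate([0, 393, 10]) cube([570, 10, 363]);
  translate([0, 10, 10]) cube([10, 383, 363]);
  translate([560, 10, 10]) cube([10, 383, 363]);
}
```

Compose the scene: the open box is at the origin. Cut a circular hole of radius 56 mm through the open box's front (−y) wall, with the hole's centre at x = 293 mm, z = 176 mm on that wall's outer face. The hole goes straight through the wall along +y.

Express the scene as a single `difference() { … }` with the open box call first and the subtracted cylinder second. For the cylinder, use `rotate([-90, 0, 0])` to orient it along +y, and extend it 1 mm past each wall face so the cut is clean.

difference() {
  open_box();
  translate([293, -1, 176]) rotate([-90, 0, 0]) cylinder(h = 12, r = 56);
}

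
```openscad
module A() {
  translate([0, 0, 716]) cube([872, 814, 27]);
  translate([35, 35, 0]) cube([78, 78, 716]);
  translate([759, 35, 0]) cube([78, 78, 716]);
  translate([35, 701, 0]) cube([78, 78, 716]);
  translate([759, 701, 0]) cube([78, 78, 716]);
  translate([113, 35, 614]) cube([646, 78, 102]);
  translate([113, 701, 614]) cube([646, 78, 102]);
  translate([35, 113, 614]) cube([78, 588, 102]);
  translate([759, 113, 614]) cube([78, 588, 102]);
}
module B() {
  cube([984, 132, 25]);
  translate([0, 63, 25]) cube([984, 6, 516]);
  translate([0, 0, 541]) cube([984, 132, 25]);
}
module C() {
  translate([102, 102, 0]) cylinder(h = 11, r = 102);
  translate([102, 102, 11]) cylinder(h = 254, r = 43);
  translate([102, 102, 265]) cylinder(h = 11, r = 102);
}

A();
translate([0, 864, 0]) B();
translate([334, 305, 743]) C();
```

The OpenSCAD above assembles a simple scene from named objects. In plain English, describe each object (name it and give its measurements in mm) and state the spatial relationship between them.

A is a table with a 872×814 mm rectangular top, 27 mm thick, top surface at z = 743 mm, supported by four 78×78 mm square legs, each inset 35 mm from the nearest pair of top edges, running from the floor. Four apron rails, 78 mm thick and 102 mm tall, run between adjacent legs with their top edges flush with the underside of the top and their outer faces flush with the legs' outer faces.

B is an I-beam lying along x, 984 mm long. Overall section height 566 mm. Two flanges 132 mm wide (y) and 25 mm thick, one on the floor and one at the top; a web 6 mm thick runs between them, centred on the flange width.

C is a spool: two coaxial disc flanges of radius 102 mm and thickness 11 mm, joined by a core cylinder of radius 43 mm and height 254 mm. The lower flange rests on z = 0 and the three cylinders share a vertical axis.

The I-beam is on the floor beside the table on its +y side. The spool is on top of the table, centred.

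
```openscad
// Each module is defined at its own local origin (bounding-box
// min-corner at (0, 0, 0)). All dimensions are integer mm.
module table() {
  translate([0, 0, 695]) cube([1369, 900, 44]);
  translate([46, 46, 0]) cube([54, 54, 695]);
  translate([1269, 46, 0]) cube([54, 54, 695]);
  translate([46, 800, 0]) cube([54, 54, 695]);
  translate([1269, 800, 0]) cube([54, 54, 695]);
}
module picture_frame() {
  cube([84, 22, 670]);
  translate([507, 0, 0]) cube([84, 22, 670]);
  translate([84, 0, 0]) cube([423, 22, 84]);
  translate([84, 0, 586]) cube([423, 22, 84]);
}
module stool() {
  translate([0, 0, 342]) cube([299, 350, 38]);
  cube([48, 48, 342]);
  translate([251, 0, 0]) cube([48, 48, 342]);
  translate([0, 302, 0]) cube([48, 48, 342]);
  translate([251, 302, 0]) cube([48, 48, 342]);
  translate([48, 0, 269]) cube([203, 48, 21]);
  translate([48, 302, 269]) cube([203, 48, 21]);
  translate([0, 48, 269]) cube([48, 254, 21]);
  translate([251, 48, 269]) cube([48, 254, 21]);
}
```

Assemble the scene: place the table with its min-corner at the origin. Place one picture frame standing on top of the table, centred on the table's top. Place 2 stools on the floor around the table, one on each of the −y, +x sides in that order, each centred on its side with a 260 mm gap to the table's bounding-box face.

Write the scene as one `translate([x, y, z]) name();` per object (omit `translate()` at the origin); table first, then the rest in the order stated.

table();
translate([389, 439, 739]) picture_frame();
translate([535, -610, 0]) stool();
translate([1629, 275, 0]) stool();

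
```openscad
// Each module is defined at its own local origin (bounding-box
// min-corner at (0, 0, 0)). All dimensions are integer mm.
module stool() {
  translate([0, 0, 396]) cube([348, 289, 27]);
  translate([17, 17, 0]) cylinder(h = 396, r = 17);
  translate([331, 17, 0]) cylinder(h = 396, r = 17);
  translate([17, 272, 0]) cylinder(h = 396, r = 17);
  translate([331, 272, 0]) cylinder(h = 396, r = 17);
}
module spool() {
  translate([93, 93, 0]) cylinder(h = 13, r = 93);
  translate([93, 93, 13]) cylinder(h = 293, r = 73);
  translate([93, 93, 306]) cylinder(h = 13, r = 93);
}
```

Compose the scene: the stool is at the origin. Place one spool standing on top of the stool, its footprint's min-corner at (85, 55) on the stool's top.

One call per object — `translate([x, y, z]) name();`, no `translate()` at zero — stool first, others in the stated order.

stool();
translate([85, 55, 423]) spool();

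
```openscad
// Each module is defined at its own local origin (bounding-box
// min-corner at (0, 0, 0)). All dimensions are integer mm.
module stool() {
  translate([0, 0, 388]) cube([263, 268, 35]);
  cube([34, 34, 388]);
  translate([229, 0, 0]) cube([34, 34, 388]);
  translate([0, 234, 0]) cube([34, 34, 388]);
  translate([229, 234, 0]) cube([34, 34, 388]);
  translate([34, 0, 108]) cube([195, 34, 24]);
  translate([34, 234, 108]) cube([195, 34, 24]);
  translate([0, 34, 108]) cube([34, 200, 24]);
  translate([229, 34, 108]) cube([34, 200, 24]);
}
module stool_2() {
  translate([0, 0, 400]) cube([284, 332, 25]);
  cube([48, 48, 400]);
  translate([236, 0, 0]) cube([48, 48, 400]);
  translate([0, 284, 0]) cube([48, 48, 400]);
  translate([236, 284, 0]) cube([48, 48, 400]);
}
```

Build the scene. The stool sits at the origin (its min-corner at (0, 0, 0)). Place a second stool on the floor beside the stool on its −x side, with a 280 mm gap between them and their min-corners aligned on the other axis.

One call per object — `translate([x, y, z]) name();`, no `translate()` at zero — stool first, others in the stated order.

stool();
translate([-564, 0, 0]) stool_2();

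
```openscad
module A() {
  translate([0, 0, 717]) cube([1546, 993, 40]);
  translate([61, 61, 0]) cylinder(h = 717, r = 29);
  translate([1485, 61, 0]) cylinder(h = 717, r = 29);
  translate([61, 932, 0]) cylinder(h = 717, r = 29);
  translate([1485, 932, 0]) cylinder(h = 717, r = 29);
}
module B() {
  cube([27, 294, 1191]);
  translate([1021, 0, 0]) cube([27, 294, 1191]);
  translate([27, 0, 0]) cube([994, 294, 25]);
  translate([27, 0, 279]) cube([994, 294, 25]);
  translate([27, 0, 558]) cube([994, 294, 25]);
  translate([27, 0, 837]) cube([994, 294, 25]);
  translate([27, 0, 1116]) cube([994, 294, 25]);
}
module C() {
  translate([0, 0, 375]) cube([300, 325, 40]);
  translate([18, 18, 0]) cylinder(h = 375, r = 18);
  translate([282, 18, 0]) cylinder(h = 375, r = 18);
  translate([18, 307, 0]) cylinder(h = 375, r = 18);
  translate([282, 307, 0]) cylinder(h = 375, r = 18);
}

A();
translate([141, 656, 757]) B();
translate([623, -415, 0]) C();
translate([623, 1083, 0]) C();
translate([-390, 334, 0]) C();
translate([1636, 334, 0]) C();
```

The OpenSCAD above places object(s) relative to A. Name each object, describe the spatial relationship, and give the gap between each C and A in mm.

A is a table. B is a bookshelf. C is a stool. The bookshelf is on top of the table. Four stools sit around the table at the −y, +y, −x, +x sides. The gap between each stool and the table is 90 mm.

Each stool's nearest face is 90 mm from the table's bounding box.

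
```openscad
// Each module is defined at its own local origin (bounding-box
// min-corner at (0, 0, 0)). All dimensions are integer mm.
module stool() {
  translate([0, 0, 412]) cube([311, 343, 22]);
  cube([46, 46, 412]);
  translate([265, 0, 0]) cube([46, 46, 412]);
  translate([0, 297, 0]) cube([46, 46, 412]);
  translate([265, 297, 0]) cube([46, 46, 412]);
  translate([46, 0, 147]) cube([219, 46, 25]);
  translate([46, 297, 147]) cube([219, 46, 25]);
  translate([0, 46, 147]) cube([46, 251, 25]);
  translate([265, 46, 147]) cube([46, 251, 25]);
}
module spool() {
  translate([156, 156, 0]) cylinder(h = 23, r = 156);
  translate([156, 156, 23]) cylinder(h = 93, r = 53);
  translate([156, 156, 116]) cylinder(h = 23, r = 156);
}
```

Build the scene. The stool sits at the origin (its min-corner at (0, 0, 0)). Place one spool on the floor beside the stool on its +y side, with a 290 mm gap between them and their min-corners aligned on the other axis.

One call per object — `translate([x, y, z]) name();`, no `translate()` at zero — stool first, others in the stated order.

stool();
translate([0, 633, 0]) spool();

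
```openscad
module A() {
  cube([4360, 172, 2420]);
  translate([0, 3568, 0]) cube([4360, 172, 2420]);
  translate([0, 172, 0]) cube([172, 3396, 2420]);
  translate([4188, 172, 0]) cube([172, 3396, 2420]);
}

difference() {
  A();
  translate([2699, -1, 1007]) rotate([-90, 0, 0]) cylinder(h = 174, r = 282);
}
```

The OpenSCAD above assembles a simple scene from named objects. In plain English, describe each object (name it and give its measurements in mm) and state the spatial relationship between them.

A is a box-shaped house frame (walls only): outside footprint 4360×3740 mm, wall height 2420 mm, wall thickness 172 mm. The two y-facing walls run the full x-width; the two x-facing walls fit between the inner faces of the y-facing walls.

The house frame has a circular hole of radius 282 mm through its front wall, centred at (x = 2699, z = 1007).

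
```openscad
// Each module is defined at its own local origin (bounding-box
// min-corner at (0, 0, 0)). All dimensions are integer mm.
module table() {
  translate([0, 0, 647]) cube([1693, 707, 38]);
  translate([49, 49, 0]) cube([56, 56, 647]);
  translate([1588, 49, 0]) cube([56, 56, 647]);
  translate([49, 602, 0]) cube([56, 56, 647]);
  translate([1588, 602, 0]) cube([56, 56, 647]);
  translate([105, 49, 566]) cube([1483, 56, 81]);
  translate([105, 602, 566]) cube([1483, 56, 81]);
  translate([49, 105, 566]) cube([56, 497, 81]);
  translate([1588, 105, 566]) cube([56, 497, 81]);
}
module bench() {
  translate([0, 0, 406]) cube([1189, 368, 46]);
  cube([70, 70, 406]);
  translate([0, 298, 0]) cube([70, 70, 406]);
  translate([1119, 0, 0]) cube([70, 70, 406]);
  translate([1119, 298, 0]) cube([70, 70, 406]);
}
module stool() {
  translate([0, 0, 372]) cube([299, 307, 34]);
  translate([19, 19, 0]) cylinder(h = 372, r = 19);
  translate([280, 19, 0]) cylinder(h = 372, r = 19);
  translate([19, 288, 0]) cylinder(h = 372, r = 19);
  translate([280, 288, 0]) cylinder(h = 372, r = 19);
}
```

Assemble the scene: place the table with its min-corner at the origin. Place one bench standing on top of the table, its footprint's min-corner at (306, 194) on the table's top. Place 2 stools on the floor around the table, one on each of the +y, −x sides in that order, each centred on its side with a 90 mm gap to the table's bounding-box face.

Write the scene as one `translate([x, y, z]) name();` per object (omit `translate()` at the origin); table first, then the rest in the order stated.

table();
translate([306, 194, 685]) bench();
translate([697, 797, 0]) stool();
translate([-389, 200, 0]) stool();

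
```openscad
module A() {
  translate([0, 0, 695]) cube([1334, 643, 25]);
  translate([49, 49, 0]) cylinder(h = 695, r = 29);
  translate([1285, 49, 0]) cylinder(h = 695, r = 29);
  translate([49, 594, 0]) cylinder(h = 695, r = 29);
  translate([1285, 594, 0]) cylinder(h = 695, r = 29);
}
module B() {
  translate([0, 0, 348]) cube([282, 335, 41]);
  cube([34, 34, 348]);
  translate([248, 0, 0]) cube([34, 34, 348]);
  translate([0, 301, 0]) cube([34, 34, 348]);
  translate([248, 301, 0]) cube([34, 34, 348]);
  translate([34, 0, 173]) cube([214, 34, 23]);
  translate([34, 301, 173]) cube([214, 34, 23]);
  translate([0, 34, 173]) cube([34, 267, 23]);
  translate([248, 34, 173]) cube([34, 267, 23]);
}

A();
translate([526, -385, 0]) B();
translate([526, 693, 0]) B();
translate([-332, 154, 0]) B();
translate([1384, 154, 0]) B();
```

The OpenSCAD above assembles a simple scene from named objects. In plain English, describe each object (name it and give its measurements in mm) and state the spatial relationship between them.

A is a rectangular dining table. The top is 1334×643×25 mm with its upper surface at z = 720 mm. It stands on four round legs of 58 mm diameter, each leg's bounding box inset 20 mm from the nearest pair of top edges, running from the floor to the underside of the top.

B is a four-legged stool. The seat is 282×335 mm, 41 mm thick, top at z = 389 mm. It stands on four square legs, each 34×34 mm in cross-section, from z = 0 to the seat underside, each flush with a corner of the seat. Four stretchers, 34 mm wide and 23 mm tall, connect adjacent legs with their undersides at z = 173 mm, each running between the inner faces of the legs it joins and aligned with the legs' outer faces on the other axis.

Four stools sit around the table at the −y, +y, −x, +x sides.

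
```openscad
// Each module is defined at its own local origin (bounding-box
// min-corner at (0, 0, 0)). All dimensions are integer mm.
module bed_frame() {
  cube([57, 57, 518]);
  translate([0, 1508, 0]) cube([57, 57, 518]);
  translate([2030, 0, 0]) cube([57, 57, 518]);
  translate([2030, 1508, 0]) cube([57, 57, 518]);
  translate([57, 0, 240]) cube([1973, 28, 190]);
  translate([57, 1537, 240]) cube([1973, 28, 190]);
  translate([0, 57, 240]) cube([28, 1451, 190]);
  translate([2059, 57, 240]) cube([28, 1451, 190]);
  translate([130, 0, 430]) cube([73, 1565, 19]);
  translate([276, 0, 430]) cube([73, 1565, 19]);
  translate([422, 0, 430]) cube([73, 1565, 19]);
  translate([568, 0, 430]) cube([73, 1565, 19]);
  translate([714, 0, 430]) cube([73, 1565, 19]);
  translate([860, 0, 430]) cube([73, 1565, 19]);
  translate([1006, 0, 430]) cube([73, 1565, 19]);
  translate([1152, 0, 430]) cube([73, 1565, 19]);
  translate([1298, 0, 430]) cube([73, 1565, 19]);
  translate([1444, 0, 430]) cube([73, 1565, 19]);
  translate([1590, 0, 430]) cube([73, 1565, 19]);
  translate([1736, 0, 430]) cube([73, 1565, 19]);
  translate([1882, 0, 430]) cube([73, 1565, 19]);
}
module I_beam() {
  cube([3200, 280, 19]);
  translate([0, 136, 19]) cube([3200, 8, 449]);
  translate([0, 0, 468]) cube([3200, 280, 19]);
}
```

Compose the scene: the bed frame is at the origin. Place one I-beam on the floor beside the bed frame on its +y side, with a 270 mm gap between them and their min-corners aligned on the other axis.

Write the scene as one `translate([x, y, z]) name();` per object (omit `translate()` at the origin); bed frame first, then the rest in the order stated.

bed_frame();
translate([0, 1835, 0]) I_beam();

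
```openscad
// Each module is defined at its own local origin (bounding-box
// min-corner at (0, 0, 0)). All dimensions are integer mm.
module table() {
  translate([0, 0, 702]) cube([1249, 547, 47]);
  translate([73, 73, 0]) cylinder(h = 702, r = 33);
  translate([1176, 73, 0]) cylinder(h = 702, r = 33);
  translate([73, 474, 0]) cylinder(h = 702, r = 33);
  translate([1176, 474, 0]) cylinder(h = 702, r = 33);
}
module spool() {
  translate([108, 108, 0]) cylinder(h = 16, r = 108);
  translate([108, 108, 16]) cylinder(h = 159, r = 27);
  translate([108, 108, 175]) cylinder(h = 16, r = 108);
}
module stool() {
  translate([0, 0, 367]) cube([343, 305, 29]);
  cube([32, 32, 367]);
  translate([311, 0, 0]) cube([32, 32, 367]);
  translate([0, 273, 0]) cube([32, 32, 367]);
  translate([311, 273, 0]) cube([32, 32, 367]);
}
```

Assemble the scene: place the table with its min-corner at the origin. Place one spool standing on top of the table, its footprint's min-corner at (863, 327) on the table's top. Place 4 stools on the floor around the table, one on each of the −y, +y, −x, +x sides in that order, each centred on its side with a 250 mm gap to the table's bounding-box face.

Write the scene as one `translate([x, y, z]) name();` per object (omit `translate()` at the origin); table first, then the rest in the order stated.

table();
translate([863, 327, 749]) spool();
translate([453, -555, 0]) stool();
translate([453, 797, 0]) stool();
translate([-593, 121, 0]) stool();
translate([1499, 121, 0]) stool();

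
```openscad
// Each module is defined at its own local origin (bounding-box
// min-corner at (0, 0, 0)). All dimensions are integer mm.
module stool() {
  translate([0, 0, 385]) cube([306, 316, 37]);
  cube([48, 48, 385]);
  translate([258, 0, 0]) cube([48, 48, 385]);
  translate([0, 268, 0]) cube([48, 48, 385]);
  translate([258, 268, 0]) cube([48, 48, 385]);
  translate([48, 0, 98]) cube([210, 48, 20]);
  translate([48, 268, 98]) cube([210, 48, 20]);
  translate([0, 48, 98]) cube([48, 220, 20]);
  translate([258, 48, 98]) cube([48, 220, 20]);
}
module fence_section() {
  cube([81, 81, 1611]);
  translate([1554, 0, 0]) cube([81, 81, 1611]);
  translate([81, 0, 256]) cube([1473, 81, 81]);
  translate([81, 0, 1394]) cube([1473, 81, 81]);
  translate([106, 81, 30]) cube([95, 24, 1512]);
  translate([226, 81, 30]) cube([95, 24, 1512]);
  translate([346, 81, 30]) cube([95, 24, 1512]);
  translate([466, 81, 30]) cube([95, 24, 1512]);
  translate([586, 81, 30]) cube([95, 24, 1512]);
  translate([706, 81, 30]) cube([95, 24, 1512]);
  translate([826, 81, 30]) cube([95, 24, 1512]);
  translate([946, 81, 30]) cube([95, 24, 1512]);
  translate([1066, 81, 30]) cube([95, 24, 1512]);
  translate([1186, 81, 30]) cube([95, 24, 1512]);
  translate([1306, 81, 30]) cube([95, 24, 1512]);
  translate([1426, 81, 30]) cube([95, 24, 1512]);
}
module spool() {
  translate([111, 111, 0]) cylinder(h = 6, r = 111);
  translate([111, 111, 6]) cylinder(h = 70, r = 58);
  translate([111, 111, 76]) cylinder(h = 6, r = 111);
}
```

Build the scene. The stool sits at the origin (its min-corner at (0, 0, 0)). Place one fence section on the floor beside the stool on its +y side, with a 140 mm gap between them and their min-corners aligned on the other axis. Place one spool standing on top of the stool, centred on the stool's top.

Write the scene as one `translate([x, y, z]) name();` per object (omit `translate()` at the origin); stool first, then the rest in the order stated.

stool();
translate([0, 456, 0]) fence_section();
translate([42, 47, 422]) spool();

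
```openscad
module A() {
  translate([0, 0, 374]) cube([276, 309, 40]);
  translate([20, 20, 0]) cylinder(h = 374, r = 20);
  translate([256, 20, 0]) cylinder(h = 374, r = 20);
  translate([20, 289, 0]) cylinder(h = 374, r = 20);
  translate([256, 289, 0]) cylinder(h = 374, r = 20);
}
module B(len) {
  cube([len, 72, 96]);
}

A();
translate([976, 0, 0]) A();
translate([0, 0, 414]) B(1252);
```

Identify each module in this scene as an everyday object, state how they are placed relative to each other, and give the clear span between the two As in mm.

A is a stool. B is a beam. A beam spans the tops of two stools. The clear span between the two stools is 700 mm.

Second stool starts at x = 976; first ends at x = 276; clear span = 976 − 276 = 700 mm.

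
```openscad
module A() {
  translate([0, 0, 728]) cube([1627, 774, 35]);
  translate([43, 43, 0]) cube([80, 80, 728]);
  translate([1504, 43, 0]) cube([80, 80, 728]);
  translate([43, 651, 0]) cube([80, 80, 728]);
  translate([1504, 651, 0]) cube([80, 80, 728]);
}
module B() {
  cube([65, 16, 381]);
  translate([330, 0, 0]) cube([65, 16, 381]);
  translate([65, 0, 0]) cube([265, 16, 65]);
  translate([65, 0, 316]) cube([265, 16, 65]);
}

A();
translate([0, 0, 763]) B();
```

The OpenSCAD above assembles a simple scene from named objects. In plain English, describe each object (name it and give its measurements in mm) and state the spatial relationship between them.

A is a table with a 1627×774 mm rectangular top, 35 mm thick, top surface at z = 763 mm, supported by four 80×80 mm square legs, each inset 43 mm from the nearest pair of top edges, running from the floor.

B is a rectangular picture frame lying in the x–z plane (depth along y). The opening is 265 mm wide (x) by 251 mm tall (z), surrounded by a border 65 mm wide on all four sides. The frame is 16 mm deep and is made of two full-height vertical stiles with two horizontal rails fitted between them.

The picture frame is on top of the table.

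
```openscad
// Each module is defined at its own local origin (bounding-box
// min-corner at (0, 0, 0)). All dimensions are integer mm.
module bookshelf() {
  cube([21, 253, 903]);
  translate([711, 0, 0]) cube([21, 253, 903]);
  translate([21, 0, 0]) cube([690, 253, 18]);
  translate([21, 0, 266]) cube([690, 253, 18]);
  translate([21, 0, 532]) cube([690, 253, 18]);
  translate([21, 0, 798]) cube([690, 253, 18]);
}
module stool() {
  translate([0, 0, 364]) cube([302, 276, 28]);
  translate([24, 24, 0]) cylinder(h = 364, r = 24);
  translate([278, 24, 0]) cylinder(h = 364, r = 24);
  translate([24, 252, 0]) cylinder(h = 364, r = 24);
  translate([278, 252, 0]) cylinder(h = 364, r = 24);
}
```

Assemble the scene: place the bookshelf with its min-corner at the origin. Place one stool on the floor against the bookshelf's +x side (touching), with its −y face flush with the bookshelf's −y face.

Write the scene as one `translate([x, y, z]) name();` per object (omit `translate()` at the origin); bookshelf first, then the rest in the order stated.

bookshelf();
translate([732, 0, 0]) stool();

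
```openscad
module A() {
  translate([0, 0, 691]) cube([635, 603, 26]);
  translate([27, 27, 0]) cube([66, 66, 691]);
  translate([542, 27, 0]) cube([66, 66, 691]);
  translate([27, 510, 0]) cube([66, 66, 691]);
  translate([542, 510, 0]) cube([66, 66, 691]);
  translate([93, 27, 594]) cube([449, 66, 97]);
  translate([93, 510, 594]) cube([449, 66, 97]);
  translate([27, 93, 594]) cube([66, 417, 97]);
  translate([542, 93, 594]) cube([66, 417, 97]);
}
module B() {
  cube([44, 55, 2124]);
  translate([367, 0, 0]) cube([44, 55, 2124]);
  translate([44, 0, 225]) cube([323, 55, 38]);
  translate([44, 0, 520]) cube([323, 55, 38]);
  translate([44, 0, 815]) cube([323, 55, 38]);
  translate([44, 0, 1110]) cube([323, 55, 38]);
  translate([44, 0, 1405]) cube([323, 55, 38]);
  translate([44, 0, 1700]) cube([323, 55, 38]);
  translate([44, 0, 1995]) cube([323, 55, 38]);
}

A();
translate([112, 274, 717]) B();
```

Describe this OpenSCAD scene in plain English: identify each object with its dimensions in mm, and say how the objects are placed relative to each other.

A is a table with a 635×603 mm rectangular top, 26 mm thick, top surface at z = 717 mm, supported by four 66×66 mm square legs, each inset 27 mm from the nearest pair of top edges, running from the floor. Four apron rails, 66 mm thick and 97 mm tall, run between adjacent legs with their top edges flush with the underside of the top and their outer faces flush with the legs' outer faces.

B is a straight ladder. Two 44×55 mm vertical rails, 2124 mm tall, stand 411 mm apart (outside-to-outside) with their front faces coplanar on the −y side. 7 rungs, each 55 mm deep and 38 mm tall, span between the inner faces of the rails, front faces flush with the rails. The lowest rung's underside is at z = 225 mm and rungs are spaced 295 mm apart (underside to underside).

The ladder is on top of the table, centred.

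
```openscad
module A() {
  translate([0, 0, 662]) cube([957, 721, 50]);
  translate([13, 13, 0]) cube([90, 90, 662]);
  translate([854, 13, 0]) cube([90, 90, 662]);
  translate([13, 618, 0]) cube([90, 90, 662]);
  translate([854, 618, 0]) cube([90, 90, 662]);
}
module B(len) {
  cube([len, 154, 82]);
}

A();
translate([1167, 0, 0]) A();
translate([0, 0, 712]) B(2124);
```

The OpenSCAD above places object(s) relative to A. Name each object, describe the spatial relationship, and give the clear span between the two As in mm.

A is a table. B is a beam. A beam spans the tops of two tables. The clear span between the two tables is 210 mm.

Second table starts at x = 1167; first ends at x = 957; clear span = 1167 − 957 = 210 mm.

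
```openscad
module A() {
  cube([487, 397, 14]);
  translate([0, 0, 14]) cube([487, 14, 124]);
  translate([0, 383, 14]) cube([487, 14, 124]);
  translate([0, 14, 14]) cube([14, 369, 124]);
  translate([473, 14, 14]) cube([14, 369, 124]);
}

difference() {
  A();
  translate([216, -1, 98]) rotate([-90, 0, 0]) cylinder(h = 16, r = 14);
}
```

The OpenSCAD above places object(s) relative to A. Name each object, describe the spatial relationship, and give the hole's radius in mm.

A is an open box. The open box has a circular hole through its front wall. The hole's radius is 14 mm.

The subtracted cylinder has r = 14 mm.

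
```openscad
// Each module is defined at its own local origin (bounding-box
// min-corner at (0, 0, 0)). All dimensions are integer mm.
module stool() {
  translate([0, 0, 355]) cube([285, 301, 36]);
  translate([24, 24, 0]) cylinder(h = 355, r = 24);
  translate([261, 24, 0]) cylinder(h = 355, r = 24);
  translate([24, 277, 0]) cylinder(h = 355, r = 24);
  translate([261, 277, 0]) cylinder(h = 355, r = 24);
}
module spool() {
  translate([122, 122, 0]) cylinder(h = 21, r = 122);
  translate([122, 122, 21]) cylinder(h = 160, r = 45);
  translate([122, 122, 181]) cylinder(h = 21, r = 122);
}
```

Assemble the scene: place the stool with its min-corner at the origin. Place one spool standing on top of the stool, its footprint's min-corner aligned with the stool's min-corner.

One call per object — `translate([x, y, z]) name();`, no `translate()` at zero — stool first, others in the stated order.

stool();
translate([0, 0, 391]) spool();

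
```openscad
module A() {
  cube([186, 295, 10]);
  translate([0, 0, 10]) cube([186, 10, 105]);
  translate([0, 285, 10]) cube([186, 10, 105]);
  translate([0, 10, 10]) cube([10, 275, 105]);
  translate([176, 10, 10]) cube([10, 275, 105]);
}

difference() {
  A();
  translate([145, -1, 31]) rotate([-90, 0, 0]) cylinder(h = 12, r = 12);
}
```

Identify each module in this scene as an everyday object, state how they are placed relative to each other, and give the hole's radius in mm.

The subtracted cylinder has r = 12 mm.

A is an open box. The open box has a circular hole through its front wall. The hole's radius is 12 mm.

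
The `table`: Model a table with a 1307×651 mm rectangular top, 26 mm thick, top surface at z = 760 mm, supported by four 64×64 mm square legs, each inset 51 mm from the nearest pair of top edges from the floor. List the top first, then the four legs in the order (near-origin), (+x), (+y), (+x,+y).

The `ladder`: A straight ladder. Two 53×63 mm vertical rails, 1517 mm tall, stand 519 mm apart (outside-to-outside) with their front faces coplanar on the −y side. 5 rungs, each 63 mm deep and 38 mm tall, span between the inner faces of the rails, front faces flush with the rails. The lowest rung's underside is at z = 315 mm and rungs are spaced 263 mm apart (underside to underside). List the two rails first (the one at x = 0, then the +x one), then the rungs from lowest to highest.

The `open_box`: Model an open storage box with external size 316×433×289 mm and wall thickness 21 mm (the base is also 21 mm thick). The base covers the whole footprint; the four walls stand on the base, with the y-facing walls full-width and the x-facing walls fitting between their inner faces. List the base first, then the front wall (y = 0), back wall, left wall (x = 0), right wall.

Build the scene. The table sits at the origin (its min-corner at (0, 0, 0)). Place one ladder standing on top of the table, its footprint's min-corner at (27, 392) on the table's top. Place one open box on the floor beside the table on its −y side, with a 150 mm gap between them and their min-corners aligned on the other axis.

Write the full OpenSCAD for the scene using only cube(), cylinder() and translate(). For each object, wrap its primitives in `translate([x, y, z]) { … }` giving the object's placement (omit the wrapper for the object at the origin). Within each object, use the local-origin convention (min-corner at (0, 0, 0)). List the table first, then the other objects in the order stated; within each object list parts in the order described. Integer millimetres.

translate([0, 0, 734]) cube([1307, 651, 26]);
translate([51, 51, 0]) cube([64, 64, 734]);
translate([1192, 51, 0]) cube([64, 64, 734]);
translate([51, 536, 0]) cube([64, 64, 734]);
translate([1192, 536, 0]) cube([64, 64, 734]);
translate([27, 392, 760]) {
  cube([53, 63, 1517]);
  translate([466, 0, 0]) cube([53, 63, 1517]);
  translate([53, 0, 315]) cube([413, 63, 38]);
  translate([53, 0, 578]) cube([413, 63, 38]);
  translate([53, 0, 841]) cube([413, 63, 38]);
  translate([53, 0, 1104]) cube([413, 63, 38]);
  translate([53, 0, 1367]) cube([413, 63, 38]);
}
translate([0, -583, 0]) {
  cube([316, 433, 21]);
  translate([0, 0, 21]) cube([316, 21, 268]);
  translate([0, 412, 21]) cube([316, 21, 268]);
  translate([0, 21, 21]) cube([21, 391, 268]);
  translate([295, 21, 21]) cube([21, 391, 268]);
}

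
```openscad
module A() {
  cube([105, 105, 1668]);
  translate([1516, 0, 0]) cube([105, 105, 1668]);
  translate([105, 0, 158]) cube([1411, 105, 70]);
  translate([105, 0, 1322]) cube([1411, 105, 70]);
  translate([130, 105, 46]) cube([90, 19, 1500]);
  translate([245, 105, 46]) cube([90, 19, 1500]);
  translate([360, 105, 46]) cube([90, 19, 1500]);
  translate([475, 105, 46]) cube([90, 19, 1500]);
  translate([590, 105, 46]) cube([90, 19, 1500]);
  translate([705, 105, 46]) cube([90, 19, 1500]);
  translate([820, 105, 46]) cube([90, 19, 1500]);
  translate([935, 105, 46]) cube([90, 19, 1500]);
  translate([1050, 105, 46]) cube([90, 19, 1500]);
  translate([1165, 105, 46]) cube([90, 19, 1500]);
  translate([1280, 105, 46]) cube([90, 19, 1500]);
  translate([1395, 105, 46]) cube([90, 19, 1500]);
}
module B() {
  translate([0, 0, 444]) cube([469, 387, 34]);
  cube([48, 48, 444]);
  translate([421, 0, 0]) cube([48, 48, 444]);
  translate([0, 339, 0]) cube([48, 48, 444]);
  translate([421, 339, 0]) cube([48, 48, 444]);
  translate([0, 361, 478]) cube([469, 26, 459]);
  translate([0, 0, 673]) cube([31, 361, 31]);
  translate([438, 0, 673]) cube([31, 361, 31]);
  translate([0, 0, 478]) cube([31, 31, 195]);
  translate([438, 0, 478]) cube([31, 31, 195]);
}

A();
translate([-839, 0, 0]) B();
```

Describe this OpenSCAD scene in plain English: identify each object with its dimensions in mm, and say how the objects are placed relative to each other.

A is a fence section. Two 105×105 mm posts, 1668 mm tall, stand on the floor with a clear span of 1411 mm between their inner faces. Two horizontal rails of 105×70 mm section span the gap between the posts with their undersides at z = 158 mm and z = 1322 mm, flush with the posts' −y face. 12 pickets, each 90 mm wide, 19 mm thick and 1500 mm tall, are fixed to the +y face of the rails with their bottoms at z = 46 mm, evenly spaced across the span with equal gaps (rounded down to the nearest mm) at the −x end and between each pair — any rounding remainder accumulates at the +x end.

B is a chair. The seat is a 469×387×34 mm slab with its top at z = 478 mm, on four 48×48 mm corner legs (flush with the seat edges, standing on z = 0). A flat backrest 26 mm thick, 459 mm tall, spans the full seat width and rises from the seat top along its +y edge, rear face flush with the rear of the seat. Two armrests of 31×31 mm section run along each side from the seat's front edge to the front of the backrest, top faces 226 mm above the seat top and outer faces flush with the seat's x-edges; a 31×31 mm post under the front of each armrest stands on the seat at the front corner.

The chair is on the floor beside the fence section on its −x side.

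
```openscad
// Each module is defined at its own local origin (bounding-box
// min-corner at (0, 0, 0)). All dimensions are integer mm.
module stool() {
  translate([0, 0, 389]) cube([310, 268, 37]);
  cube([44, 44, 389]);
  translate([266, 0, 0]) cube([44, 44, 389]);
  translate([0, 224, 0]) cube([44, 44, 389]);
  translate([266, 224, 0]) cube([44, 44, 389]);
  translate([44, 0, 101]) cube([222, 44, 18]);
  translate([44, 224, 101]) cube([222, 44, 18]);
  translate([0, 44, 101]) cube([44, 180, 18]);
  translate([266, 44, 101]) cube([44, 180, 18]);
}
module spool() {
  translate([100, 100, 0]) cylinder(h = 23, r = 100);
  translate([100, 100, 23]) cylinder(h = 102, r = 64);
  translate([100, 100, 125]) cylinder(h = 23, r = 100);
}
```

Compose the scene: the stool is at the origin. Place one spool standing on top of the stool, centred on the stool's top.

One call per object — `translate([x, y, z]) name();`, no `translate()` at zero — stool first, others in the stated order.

stool();
translate([55, 34, 426]) spool();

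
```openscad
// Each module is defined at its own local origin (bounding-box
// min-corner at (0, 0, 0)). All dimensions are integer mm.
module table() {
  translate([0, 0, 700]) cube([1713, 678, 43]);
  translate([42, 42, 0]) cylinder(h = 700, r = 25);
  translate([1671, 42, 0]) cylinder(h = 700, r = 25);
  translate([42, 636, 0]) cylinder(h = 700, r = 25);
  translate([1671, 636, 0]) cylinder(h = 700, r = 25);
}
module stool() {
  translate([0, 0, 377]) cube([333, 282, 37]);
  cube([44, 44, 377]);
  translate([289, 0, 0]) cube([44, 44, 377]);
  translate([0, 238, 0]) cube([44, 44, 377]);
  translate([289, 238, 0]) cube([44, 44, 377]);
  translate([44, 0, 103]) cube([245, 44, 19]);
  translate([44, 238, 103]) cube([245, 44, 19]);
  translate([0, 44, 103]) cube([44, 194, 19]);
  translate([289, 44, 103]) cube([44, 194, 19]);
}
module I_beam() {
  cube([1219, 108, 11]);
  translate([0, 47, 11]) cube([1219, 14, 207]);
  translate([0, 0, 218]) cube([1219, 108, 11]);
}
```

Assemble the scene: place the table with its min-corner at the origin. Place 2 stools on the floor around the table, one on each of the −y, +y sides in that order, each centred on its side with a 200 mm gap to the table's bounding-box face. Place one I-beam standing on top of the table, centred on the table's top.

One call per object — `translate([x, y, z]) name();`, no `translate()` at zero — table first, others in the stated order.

table();
translate([690, -482, 0]) stool();
translate([690, 878, 0]) stool();
translate([247, 285, 743]) I_beam();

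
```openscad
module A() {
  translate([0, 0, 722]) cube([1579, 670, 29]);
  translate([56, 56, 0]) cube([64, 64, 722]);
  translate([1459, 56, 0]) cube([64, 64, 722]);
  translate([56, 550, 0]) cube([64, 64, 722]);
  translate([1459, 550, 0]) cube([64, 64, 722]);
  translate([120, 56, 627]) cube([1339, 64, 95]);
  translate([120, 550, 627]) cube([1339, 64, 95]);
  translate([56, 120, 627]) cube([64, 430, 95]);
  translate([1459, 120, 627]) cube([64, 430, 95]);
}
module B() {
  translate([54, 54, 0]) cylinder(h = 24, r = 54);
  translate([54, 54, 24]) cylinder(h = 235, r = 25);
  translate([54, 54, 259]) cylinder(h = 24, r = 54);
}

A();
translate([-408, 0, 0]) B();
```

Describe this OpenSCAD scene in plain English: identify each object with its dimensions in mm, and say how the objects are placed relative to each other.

A is a table with a 1579×670 mm rectangular top, 29 mm thick, top surface at z = 751 mm, supported by four 64×64 mm square legs, each inset 56 mm from the nearest pair of top edges, running from the floor. Four apron rails, 64 mm thick and 95 mm tall, run between adjacent legs with their top edges flush with the underside of the top and their outer faces flush with the legs' outer faces.

B is a spool: two coaxial disc flanges of radius 54 mm and thickness 24 mm, joined by a core cylinder of radius 25 mm and height 235 mm. The lower flange rests on z = 0 and the three cylinders share a vertical axis.

The spool is on the floor beside the table on its −x side.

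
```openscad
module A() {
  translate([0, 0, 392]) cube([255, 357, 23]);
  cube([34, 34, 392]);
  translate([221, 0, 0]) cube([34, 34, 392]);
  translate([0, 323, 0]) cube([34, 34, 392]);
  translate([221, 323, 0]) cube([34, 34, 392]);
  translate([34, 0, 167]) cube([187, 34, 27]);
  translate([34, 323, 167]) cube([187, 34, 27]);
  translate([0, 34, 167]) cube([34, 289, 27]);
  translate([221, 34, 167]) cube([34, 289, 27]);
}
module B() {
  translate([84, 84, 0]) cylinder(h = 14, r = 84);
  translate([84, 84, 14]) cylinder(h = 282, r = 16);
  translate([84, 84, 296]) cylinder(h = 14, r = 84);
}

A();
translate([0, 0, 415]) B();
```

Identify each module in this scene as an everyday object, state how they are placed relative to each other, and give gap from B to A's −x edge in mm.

The spool's min-x is at 0; the stool's min-x is 0; gap = 0 mm.

A is a stool. B is a spool. The spool is on top of the stool. The gap from the spool to the stool's −x edge is 0 mm.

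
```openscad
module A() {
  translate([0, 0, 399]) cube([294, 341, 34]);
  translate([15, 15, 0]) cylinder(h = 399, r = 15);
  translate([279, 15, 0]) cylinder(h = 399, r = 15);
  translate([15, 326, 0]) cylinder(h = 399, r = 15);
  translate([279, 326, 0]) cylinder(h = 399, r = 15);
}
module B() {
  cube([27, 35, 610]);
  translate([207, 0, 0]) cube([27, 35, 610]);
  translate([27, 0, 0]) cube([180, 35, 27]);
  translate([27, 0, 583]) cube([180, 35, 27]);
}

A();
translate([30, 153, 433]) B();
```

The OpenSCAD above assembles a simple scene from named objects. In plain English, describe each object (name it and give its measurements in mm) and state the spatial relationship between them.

A is a simple wooden stool: a rectangular seat 294 mm (x) by 341 mm (y), 34 mm thick, top face at z = 433 mm, on four round legs, each 30 mm in diameter. The legs rest on z = 0, each leg's axis is inset half a diameter from the nearest pair of seat edges (so the leg's bounding box is flush with the corner).

B is a picture frame with a 180×556 mm rectangular opening (x by z) and a uniform 27 mm border on every side. Frame depth is 35 mm along y. It is built from two vertical stiles running the full outside height and two horizontal rails spanning the gap between the stiles.

The picture frame is on top of the stool, centred.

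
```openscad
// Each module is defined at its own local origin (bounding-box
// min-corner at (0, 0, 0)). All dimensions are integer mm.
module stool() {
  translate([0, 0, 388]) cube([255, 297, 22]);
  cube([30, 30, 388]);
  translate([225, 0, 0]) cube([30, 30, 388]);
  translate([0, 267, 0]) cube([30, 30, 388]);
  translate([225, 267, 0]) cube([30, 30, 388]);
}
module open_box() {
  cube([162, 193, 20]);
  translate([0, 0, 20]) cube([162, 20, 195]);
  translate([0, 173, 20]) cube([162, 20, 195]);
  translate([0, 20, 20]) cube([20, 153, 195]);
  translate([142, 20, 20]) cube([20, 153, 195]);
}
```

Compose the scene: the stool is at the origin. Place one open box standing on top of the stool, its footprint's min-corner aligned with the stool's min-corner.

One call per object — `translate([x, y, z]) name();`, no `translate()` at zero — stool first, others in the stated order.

stool();
translate([0, 0, 410]) open_box();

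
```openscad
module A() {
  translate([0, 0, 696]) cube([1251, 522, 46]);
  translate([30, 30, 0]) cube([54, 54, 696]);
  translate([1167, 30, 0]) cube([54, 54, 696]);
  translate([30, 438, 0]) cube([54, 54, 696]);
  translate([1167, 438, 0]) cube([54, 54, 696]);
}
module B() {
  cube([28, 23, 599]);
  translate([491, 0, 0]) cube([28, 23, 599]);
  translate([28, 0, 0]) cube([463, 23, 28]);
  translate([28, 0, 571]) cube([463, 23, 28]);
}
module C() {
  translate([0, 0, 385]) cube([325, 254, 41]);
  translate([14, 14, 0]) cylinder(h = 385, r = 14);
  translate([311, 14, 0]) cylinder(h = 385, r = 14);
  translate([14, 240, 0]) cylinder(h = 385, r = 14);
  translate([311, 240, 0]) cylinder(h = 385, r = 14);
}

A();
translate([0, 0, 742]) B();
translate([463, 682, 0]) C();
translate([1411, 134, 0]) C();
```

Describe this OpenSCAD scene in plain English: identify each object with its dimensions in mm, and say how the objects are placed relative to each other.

A is a table with a 1251×522 mm rectangular top, 46 mm thick, top surface at z = 742 mm, supported by four 54×54 mm square legs, each inset 30 mm from the nearest pair of top edges, running from the floor.

B is a rectangular picture frame lying in the x–z plane (depth along y). The opening is 463 mm wide (x) by 543 mm tall (z), surrounded by a border 28 mm wide on all four sides. The frame is 23 mm deep and is made of two full-height vertical stiles with two horizontal rails fitted between them.

C is a simple wooden stool: a rectangular seat 325 mm (x) by 254 mm (y), 41 mm thick, top face at z = 426 mm, on four round legs, each 28 mm in diameter. The legs rest on z = 0, each leg's axis is inset half a diameter from the nearest pair of seat edges (so the leg's bounding box is flush with the corner).

The picture frame is on top of the table. Two stools sit around the table at the +y, +x sides.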